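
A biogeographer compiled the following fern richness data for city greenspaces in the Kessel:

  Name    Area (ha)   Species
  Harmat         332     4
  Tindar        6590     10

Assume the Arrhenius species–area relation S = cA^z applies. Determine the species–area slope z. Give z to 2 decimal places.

Taking logs: ln S = ln c + z ln A, so z = (ln S₂ − ln S₁)/(ln A₂ − ln A₁).
z = ln(10/4) / ln(6590/332) = ln(2.5) / ln(19.85) = 0.9163 / 2.9882 = 0.3066

0.31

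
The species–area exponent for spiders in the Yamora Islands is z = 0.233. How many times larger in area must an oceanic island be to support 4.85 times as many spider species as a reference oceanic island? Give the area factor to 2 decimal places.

877.20

(A₂/A₁)^0.233 = 4.85, so A₂/A₁ = 4.85^(1/0.233) = 4.85^4.292
ln(A₂/A₁) = ln 4.85 / 0.233 = 1.5790 / 0.233 = 6.7767
A₂/A₁ = e^6.7767 ≈ 877.2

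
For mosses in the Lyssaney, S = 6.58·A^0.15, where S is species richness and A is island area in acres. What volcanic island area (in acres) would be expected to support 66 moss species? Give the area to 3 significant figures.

66 = 6.58 × A^0.15  ⇒  A^0.15 = 66/6.58 = 10.03
ln A = ln(10.03) / 0.15 = 2.3056 / 0.15 = 15.3708
A = e^15.3708 ≈ 4736457 acres

4740000 acres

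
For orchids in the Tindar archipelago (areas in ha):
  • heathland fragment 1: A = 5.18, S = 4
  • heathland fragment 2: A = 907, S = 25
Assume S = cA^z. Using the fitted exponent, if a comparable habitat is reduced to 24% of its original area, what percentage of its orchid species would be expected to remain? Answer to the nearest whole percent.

60%

z = ln(25/4) / ln(907/5.18) = 1.8326 / 5.1653 = 0.3548
S_new/S_old = (A_new/A_old)^z = 0.24^0.3548 = exp(0.3548 × -1.4271) = 0.6027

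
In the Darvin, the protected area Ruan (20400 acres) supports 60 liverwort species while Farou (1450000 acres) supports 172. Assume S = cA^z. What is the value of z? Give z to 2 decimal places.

0.25

Taking logs: ln S = ln c + z ln A, so z = (ln S₂ − ln S₁)/(ln A₂ − ln A₁).
z = ln(172/60) / ln(1450000/20400) = ln(2.867) / ln(71.08) = 1.0531 / 4.2638 = 0.2470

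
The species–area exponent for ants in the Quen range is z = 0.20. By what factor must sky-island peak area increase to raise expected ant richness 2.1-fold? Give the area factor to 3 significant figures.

40.8

(A₂/A₁)^0.2 = 2.1, so A₂/A₁ = 2.1^(1/0.2) = 2.1^5
ln(A₂/A₁) = ln 2.1 / 0.2 = 0.7419 / 0.2 = 3.7097
A₂/A₁ = e^3.7097 ≈ 40.84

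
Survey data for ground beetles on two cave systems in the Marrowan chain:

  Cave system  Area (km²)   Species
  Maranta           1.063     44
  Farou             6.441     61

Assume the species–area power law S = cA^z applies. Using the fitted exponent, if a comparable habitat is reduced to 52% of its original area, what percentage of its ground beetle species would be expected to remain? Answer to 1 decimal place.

88.8%

z = ln(61/44) / ln(6.441/1.063) = 0.3267 / 1.8016 = 0.1813
S_new/S_old = (A_new/A_old)^z = 0.52^0.1813 = exp(0.1813 × -0.6539) = 0.8882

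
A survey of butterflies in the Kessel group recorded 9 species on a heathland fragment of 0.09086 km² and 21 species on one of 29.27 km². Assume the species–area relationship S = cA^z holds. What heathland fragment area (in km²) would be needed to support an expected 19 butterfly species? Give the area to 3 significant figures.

14.8 km²

z = ln(21/9) / ln(29.27/0.09086) = 0.8473 / 5.7750 = 0.1467
c = 9 / 0.09086^0.1467 = 9 / 0.7034 = 12.8
A = (19/12.8)^(1/0.1467) ⇒ ln A = ln(1.485)/0.1467 = 2.6944
A = e^2.6944 ≈ 14.8 km²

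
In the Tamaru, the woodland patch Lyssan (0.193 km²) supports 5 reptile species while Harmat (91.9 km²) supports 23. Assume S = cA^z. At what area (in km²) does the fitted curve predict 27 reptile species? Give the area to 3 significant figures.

z = ln(23/5) / ln(91.9/0.193) = 1.5261 / 6.1658 = 0.2475
c = 5 / 0.193^0.2475 = 5 / 0.6655 = 7.513
A = (27/7.513)^(1/0.2475) ⇒ ln A = ln(3.594)/0.2475 = 5.1685
A = e^5.1685 ≈ 175.7 km²

176 km²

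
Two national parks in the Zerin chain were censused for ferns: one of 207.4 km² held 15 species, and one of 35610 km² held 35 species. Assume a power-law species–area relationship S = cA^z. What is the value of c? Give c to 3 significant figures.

6.23

z = ln(S₂/S₁) / ln(A₂/A₁) = ln(35/15) / ln(35610/207.4) = 0.8473 / 5.1457 = 0.1647
c = S₁ / A₁^z = 15 / 207.4^0.1647 = 15 / 2.407 = 6.232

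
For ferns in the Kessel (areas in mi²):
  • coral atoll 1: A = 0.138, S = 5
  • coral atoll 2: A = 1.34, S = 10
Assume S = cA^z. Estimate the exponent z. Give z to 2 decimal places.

0.30

Taking logs: ln S = ln c + z ln A, so z = (ln S₂ − ln S₁)/(ln A₂ − ln A₁).
z = ln(10/5) / ln(1.34/0.138) = ln(2) / ln(9.71) = 0.6931 / 2.2732 = 0.3049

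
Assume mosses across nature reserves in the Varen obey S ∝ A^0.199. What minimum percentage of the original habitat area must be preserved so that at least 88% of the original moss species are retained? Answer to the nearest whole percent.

Need (A_new/A_old)^0.199 = 0.88, so A_new/A_old = 0.88^(1/0.199) = 0.88^5.025
ln(A_new/A_old) = ln 0.88 / 0.199 = -0.1278 / 0.199 = -0.6424
A_new/A_old = e^-0.6424 ≈ 0.526

53%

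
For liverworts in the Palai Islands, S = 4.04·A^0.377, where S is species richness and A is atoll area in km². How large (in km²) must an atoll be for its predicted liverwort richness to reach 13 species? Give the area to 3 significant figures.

22.2 km²

13 = 4.04 × A^0.377  ⇒  A^0.377 = 13/4.04 = 3.218
ln A = ln(3.218) / 0.377 = 1.1687 / 0.377 = 3.1000
A = e^3.1000 ≈ 22.2 km²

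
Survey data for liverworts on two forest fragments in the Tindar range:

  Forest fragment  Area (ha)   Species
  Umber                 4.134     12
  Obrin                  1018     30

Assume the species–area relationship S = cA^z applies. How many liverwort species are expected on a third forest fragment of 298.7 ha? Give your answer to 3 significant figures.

24.5

z = ln(30/12) / ln(1018/4.134) = 0.9163 / 5.5063 = 0.1664
c = 12 / 4.134^0.1664 = 12 / 1.266 = 9.476
S₃ = 9.476 × 298.7^0.1664 = 9.476 × 2.582 ≈ 24.46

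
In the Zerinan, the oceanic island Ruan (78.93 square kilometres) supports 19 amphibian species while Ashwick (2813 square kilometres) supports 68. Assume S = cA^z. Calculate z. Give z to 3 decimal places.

0.357

Taking logs: ln S = ln c + z ln A, so z = (ln S₂ − ln S₁)/(ln A₂ − ln A₁).
z = ln(68/19) / ln(2813/78.93) = ln(3.579) / ln(35.64) = 1.2751 / 3.5734 = 0.3568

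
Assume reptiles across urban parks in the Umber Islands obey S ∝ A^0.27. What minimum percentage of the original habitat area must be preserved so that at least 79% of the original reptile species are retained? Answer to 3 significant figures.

Need (A_new/A_old)^0.27 = 0.79, so A_new/A_old = 0.79^(1/0.27) = 0.79^3.704
ln(A_new/A_old) = ln 0.79 / 0.27 = -0.2357 / 0.27 = -0.8730
A_new/A_old = e^-0.8730 ≈ 0.4177

41.8%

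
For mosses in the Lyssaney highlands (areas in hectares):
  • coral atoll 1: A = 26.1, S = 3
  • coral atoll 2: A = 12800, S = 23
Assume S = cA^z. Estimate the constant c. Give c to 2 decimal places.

1.03

z = ln(S₂/S₁) / ln(A₂/A₁) = ln(23/3) / ln(12800/26.1) = 2.0369 / 6.1953 = 0.3288
c = S₁ / A₁^z = 3 / 26.1^0.3288 = 3 / 2.923 = 1.026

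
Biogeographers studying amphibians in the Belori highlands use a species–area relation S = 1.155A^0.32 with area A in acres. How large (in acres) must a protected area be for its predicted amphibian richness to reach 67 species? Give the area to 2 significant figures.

320000 acres

67 = 1.155 × A^0.32  ⇒  A^0.32 = 67/1.155 = 58.01
ln A = ln(58.01) / 0.32 = 4.0606 / 0.32 = 12.6894
A = e^12.6894 ≈ 324276 acres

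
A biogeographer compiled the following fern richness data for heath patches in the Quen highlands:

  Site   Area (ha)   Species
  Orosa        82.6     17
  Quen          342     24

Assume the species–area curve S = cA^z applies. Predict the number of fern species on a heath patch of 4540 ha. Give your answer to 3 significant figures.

45.0

z = ln(24/17) / ln(342/82.6) = 0.3448 / 1.4208 = 0.2427
c = 17 / 82.6^0.2427 = 17 / 2.919 = 5.823
S₃ = 5.823 × 4540^0.2427 = 5.823 × 7.72 ≈ 44.96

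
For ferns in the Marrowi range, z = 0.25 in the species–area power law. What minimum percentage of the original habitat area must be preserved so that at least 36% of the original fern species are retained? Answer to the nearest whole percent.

Need (A_new/A_old)^0.25 = 0.36, so A_new/A_old = 0.36^(1/0.25) = 0.36^4
ln(A_new/A_old) = ln 0.36 / 0.25 = -1.0217 / 0.25 = -4.0866
A_new/A_old = e^-4.0866 ≈ 0.0168

2%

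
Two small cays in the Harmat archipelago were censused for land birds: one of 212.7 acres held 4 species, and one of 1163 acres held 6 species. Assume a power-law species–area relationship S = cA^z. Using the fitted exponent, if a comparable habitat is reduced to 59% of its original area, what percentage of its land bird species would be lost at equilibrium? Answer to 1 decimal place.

z = ln(6/4) / ln(1163/212.7) = 0.4055 / 1.6989 = 0.2387
S_new/S_old = (A_new/A_old)^z = 0.59^0.2387 = exp(0.2387 × -0.5276) = 0.8817
Fraction lost = 1 − 0.8817 = 0.1183

11.8%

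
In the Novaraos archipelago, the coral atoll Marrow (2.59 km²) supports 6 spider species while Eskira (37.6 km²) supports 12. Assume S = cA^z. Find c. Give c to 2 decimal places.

z = ln(S₂/S₁) / ln(A₂/A₁) = ln(12/6) / ln(37.6/2.59) = 0.6931 / 2.6753 = 0.2591
c = S₁ / A₁^z = 6 / 2.59^0.2591 = 6 / 1.28 = 4.689

4.69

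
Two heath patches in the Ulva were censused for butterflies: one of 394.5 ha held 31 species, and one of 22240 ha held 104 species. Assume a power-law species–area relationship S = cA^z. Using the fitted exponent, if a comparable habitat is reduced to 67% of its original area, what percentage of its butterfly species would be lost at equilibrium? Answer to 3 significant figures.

z = ln(104/31) / ln(22240/394.5) = 1.2104 / 4.0320 = 0.3002
S_new/S_old = (A_new/A_old)^z = 0.67^0.3002 = exp(0.3002 × -0.4005) = 0.8867
Fraction lost = 1 − 0.8867 = 0.1133

11.3%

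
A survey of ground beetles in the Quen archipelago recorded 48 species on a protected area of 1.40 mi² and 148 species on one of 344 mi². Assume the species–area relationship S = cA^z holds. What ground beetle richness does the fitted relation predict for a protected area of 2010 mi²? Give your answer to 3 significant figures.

z = ln(148/48) / ln(344/1.4) = 1.1260 / 5.5042 = 0.2046
c = 48 / 1.4^0.2046 = 48 / 1.071 = 44.81
S₃ = 44.81 × 2010^0.2046 = 44.81 × 4.74 ≈ 212.4

212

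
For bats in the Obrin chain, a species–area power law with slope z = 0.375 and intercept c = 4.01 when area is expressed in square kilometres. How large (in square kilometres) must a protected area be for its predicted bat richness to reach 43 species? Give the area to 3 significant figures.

43 = 4.01 × A^0.375  ⇒  A^0.375 = 43/4.01 = 10.72
ln A = ln(10.72) / 0.375 = 2.3724 / 0.375 = 6.3264
A = e^6.3264 ≈ 559.2 square kilometres

559 square kilometres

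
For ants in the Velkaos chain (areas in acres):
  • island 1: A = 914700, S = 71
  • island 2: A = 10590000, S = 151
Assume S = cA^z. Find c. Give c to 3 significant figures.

z = ln(S₂/S₁) / ln(A₂/A₁) = ln(151/71) / ln(10590000/914700) = 0.7546 / 2.4491 = 0.3081
c = S₁ / A₁^z = 71 / 914700^0.3081 = 71 / 68.67 = 1.034

1.03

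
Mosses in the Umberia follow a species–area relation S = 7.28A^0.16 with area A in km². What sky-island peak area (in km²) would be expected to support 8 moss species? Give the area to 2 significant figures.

8 = 7.28 × A^0.16  ⇒  A^0.16 = 8/7.28 = 1.099
ln A = ln(1.099) / 0.16 = 0.0943 / 0.16 = 0.5894
A = e^0.5894 ≈ 1.803 km²

1.8 km²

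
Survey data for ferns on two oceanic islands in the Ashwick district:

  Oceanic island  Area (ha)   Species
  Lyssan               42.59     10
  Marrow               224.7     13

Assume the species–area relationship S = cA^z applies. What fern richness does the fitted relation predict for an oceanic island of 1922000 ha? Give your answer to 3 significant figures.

z = ln(13/10) / ln(224.7/42.59) = 0.2624 / 1.6631 = 0.1578
c = 10 / 42.59^0.1578 = 10 / 1.807 = 5.533
S₃ = 5.533 × 1922000^0.1578 = 5.533 × 9.801 ≈ 54.23

54.2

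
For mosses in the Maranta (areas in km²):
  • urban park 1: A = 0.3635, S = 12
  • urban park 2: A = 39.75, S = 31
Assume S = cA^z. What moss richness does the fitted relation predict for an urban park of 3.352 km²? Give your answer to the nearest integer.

19

z = ln(31/12) / ln(39.75/0.3635) = 0.9491 / 4.6946 = 0.2022
c = 12 / 0.3635^0.2022 = 12 / 0.815 = 14.72
S₃ = 14.72 × 3.352^0.2022 = 14.72 × 1.277 ≈ 18.8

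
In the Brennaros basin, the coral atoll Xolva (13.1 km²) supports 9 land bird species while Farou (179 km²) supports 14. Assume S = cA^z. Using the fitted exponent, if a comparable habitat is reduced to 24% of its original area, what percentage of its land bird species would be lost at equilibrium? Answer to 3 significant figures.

z = ln(14/9) / ln(179/13.1) = 0.4418 / 2.6148 = 0.1690
S_new/S_old = (A_new/A_old)^z = 0.24^0.1690 = exp(0.1690 × -1.4271) = 0.7857
Fraction lost = 1 − 0.7857 = 0.2143

21.4%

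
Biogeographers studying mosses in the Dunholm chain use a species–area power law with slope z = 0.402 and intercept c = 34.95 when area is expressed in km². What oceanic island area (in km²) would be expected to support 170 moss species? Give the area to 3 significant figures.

51.2 km²

170 = 34.95 × A^0.402  ⇒  A^0.402 = 170/34.95 = 4.864
ln A = ln(4.864) / 0.402 = 1.5819 / 0.402 = 3.9350
A = e^3.9350 ≈ 51.16 km²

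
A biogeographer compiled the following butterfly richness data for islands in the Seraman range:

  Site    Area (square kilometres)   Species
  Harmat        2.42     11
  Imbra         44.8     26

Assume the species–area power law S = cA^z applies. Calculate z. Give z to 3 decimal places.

Taking logs: ln S = ln c + z ln A, so z = (ln S₂ − ln S₁)/(ln A₂ − ln A₁).
z = ln(26/11) / ln(44.8/2.42) = ln(2.364) / ln(18.51) = 0.8602 / 2.9184 = 0.2947

0.295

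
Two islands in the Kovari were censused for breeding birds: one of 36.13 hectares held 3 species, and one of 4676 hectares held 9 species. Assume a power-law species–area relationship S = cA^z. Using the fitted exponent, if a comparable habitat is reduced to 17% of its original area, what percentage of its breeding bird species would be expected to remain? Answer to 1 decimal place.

67.0%

z = ln(9/3) / ln(4676/36.13) = 1.0986 / 4.8631 = 0.2259
S_new/S_old = (A_new/A_old)^z = 0.17^0.2259 = exp(0.2259 × -1.7720) = 0.6701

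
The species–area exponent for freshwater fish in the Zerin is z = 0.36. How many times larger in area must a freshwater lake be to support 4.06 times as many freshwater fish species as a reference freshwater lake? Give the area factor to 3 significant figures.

(A₂/A₁)^0.36 = 4.06, so A₂/A₁ = 4.06^(1/0.36) = 4.06^2.778
ln(A₂/A₁) = ln 4.06 / 0.36 = 1.4012 / 0.36 = 3.8922
A₂/A₁ = e^3.8922 ≈ 49.02

49.0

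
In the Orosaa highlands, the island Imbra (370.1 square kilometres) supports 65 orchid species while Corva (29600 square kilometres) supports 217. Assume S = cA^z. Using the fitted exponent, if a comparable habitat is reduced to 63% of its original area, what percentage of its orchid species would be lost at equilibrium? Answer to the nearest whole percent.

z = ln(217/65) / ln(29600/370.1) = 1.2055 / 4.3818 = 0.2751
S_new/S_old = (A_new/A_old)^z = 0.63^0.2751 = exp(0.2751 × -0.4620) = 0.8806
Fraction lost = 1 − 0.8806 = 0.1194

12%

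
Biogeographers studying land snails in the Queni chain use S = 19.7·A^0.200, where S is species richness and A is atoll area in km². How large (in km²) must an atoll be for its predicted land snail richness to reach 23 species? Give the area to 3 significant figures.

23 = 19.7 × A^0.2  ⇒  A^0.2 = 23/19.7 = 1.168
ln A = ln(1.168) / 0.2 = 0.1549 / 0.2 = 0.7744
A = e^0.7744 ≈ 2.169 km²

2.17 km²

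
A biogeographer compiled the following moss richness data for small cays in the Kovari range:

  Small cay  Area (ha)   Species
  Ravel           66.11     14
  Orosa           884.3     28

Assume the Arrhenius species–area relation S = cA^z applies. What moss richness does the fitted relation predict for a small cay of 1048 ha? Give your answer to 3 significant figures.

29.3

z = ln(28/14) / ln(884.3/66.11) = 0.6931 / 2.5935 = 0.2673
c = 14 / 66.11^0.2673 = 14 / 3.065 = 4.567
S₃ = 4.567 × 1048^0.2673 = 4.567 × 6.416 ≈ 29.3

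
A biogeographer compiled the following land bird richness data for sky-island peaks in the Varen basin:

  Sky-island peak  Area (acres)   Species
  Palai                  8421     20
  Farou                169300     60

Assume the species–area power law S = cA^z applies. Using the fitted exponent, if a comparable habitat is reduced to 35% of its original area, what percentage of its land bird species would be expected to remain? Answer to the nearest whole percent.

z = ln(60/20) / ln(169300/8421) = 1.0986 / 3.0009 = 0.3661
S_new/S_old = (A_new/A_old)^z = 0.35^0.3661 = exp(0.3661 × -1.0498) = 0.6809

68%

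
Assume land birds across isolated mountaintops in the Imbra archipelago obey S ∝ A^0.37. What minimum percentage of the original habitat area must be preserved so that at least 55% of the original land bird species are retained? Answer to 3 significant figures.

19.9%

Need (A_new/A_old)^0.37 = 0.55, so A_new/A_old = 0.55^(1/0.37) = 0.55^2.703
ln(A_new/A_old) = ln 0.55 / 0.37 = -0.5978 / 0.37 = -1.6158
A_new/A_old = e^-1.6158 ≈ 0.1987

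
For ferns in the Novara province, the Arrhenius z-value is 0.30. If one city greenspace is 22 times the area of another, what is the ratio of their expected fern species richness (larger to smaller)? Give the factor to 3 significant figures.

2.53

S₂/S₁ = (A₂/A₁)^z = 22^0.3
ln(S₂/S₁) = 0.3 × ln 22 = 0.3 × 3.0910 = 0.9273
S₂/S₁ = e^0.9273 ≈ 2.528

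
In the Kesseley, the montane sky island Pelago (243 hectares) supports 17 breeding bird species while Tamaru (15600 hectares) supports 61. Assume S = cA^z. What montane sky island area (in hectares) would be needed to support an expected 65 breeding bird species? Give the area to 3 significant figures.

19200 hectares

z = ln(61/17) / ln(15600/243) = 1.2777 / 4.1620 = 0.3070
c = 17 / 243^0.3070 = 17 / 5.399 = 3.149
A = (65/3.149)^(1/0.3070) ⇒ ln A = ln(20.64)/0.3070 = 9.8619
A = e^9.8619 ≈ 19186 hectares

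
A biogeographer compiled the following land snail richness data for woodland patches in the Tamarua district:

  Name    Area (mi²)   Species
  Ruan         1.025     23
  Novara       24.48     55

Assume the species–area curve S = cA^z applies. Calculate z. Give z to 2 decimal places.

0.27

Taking logs: ln S = ln c + z ln A, so z = (ln S₂ − ln S₁)/(ln A₂ − ln A₁).
z = ln(55/23) / ln(24.48/1.025) = ln(2.391) / ln(23.88) = 0.8718 / 3.1732 = 0.2748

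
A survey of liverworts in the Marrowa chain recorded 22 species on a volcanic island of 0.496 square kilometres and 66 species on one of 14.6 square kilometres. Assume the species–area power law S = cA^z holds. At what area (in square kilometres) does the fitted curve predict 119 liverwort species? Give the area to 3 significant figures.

89.6 square kilometres

z = ln(66/22) / ln(14.6/0.496) = 1.0986 / 3.3822 = 0.3248
c = 22 / 0.496^0.3248 = 22 / 0.7963 = 27.63
A = (119/27.63)^(1/0.3248) ⇒ ln A = ln(4.307)/0.3248 = 4.4958
A = e^4.4958 ≈ 89.64 square kilometres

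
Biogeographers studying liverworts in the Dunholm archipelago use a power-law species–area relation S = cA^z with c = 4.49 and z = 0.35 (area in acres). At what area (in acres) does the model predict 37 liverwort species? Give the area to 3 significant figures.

37 = 4.49 × A^0.35  ⇒  A^0.35 = 37/4.49 = 8.241
ln A = ln(8.241) / 0.35 = 2.1091 / 0.35 = 6.0259
A = e^6.0259 ≈ 414 acres

414 acres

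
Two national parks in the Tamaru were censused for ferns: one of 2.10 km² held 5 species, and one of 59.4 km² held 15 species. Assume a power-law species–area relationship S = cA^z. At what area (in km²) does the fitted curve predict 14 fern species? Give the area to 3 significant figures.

48.2 km²

z = ln(15/5) / ln(59.4/2.1) = 1.0986 / 3.3424 = 0.3287
c = 5 / 2.1^0.3287 = 5 / 1.276 = 3.918
A = (14/3.918)^(1/0.3287) ⇒ ln A = ln(3.573)/0.3287 = 3.8744
A = e^3.8744 ≈ 48.15 km²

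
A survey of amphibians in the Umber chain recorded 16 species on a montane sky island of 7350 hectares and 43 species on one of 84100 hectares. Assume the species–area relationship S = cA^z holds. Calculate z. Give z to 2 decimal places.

0.41

Taking logs: ln S = ln c + z ln A, so z = (ln S₂ − ln S₁)/(ln A₂ − ln A₁).
z = ln(43/16) / ln(84100/7350) = ln(2.688) / ln(11.44) = 0.9886 / 2.4373 = 0.4056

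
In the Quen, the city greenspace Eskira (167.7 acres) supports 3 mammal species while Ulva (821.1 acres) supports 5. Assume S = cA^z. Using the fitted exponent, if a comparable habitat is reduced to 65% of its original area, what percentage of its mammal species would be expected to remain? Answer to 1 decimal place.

87.1%

z = ln(5/3) / ln(821.1/167.7) = 0.5108 / 1.5885 = 0.3216
S_new/S_old = (A_new/A_old)^z = 0.65^0.3216 = exp(0.3216 × -0.4308) = 0.8706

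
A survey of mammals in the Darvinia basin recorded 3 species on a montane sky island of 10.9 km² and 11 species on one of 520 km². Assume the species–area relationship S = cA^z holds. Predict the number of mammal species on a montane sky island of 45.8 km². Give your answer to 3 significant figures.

z = ln(11/3) / ln(520/10.9) = 1.2993 / 3.8651 = 0.3362
c = 3 / 10.9^0.3362 = 3 / 2.232 = 1.344
S₃ = 1.344 × 45.8^0.3362 = 1.344 × 3.617 ≈ 4.861

4.86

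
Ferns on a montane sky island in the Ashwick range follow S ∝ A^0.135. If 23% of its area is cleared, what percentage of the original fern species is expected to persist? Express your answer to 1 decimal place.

S_new/S_old = (A_new/A_old)^z = 0.77^0.135
= exp(0.135 × ln 0.77) = exp(0.135 × -0.2614) = exp(-0.0353) ≈ 0.9653

96.5%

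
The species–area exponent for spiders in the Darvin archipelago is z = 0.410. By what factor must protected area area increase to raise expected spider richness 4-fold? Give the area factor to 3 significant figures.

(A₂/A₁)^0.41 = 4, so A₂/A₁ = 4^(1/0.41) = 4^2.439
ln(A₂/A₁) = ln 4 / 0.41 = 1.3863 / 0.41 = 3.3812
A₂/A₁ = e^3.3812 ≈ 29.41

29.4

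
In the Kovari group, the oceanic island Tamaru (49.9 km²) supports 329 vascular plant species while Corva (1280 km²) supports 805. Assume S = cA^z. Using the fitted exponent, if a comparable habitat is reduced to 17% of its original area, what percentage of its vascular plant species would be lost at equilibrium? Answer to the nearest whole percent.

39%

z = ln(805/329) / ln(1280/49.9) = 0.8948 / 3.2446 = 0.2758
S_new/S_old = (A_new/A_old)^z = 0.17^0.2758 = exp(0.2758 × -1.7720) = 0.6134
Fraction lost = 1 − 0.6134 = 0.3866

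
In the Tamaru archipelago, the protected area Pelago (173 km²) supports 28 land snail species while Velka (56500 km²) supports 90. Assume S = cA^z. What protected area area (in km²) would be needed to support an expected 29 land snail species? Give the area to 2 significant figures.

210 km²

z = ln(90/28) / ln(56500/173) = 1.1676 / 5.7887 = 0.2017
c = 28 / 173^0.2017 = 28 / 2.828 = 9.902
A = (29/9.902)^(1/0.2017) ⇒ ln A = ln(2.929)/0.2017 = 5.3273
A = e^5.3273 ≈ 205.9 km²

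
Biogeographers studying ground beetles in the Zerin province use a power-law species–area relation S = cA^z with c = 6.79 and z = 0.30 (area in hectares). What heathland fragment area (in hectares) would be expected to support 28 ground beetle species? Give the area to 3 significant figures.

28 = 6.79 × A^0.3  ⇒  A^0.3 = 28/6.79 = 4.124
ln A = ln(4.124) / 0.3 = 1.4168 / 0.3 = 4.7225
A = e^4.7225 ≈ 112.5 hectares

112 hectares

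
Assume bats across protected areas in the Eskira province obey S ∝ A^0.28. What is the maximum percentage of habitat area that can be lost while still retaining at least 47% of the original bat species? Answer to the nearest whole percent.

93%

Need (A_new/A_old)^0.28 = 0.47, so A_new/A_old = 0.47^(1/0.28) = 0.47^3.571
ln(A_new/A_old) = ln 0.47 / 0.28 = -0.7550 / 0.28 = -2.6965
A_new/A_old = e^-2.6965 ≈ 0.06744
Fraction that can be lost = 1 − 0.06744 = 0.9326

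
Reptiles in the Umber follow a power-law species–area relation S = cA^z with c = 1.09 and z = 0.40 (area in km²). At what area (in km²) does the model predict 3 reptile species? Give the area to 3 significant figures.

12.6 km²

3 = 1.09 × A^0.4  ⇒  A^0.4 = 3/1.09 = 2.752
ln A = ln(2.752) / 0.4 = 1.0124 / 0.4 = 2.5311
A = e^2.5311 ≈ 12.57 km²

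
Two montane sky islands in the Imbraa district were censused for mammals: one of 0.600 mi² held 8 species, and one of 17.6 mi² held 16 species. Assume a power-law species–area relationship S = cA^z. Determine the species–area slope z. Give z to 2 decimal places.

0.21

Taking logs: ln S = ln c + z ln A, so z = (ln S₂ − ln S₁)/(ln A₂ − ln A₁).
z = ln(16/8) / ln(17.6/0.6) = ln(2) / ln(29.33) = 0.6931 / 3.3787 = 0.2052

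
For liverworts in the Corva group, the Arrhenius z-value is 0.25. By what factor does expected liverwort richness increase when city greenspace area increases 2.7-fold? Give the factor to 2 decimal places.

S₂/S₁ = (A₂/A₁)^z = 2.7^0.25
ln(S₂/S₁) = 0.25 × ln 2.7 = 0.25 × 0.9933 = 0.2483
S₂/S₁ = e^0.2483 ≈ 1.282

1.28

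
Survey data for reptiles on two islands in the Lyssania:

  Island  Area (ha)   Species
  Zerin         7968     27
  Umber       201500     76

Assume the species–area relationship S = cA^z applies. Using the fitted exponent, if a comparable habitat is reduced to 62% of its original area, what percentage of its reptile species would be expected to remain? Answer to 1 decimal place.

z = ln(76/27) / ln(201500/7968) = 1.0349 / 3.2304 = 0.3204
S_new/S_old = (A_new/A_old)^z = 0.62^0.3204 = exp(0.3204 × -0.4780) = 0.858

85.8%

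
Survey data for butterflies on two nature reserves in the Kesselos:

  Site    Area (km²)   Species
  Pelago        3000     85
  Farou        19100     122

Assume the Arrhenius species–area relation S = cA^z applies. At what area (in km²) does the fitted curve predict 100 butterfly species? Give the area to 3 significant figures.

6900 km²

z = ln(122/85) / ln(19100/3000) = 0.3614 / 1.8511 = 0.1952
c = 85 / 3000^0.1952 = 85 / 4.773 = 17.81
A = (100/17.81)^(1/0.1952) ⇒ ln A = ln(5.616)/0.1952 = 8.8389
A = e^8.8389 ≈ 6897 km²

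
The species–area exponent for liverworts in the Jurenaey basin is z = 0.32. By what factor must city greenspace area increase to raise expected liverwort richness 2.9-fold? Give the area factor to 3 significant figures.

(A₂/A₁)^0.32 = 2.9, so A₂/A₁ = 2.9^(1/0.32) = 2.9^3.125
ln(A₂/A₁) = ln 2.9 / 0.32 = 1.0647 / 0.32 = 3.3272
A₂/A₁ = e^3.3272 ≈ 27.86

27.9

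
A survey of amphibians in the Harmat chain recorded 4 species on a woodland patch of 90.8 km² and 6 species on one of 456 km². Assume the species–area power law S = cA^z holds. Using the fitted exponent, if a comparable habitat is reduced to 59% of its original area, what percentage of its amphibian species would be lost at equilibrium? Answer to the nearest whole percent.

12%

z = ln(6/4) / ln(456/90.8) = 0.4055 / 1.6138 = 0.2512
S_new/S_old = (A_new/A_old)^z = 0.59^0.2512 = exp(0.2512 × -0.5276) = 0.8758
Fraction lost = 1 − 0.8758 = 0.1242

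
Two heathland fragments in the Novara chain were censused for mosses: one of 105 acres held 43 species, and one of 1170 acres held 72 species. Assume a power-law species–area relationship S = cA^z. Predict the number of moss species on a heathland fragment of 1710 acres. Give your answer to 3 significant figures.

z = ln(72/43) / ln(1170/105) = 0.5155 / 2.4108 = 0.2138
c = 43 / 105^0.2138 = 43 / 2.705 = 15.9
S₃ = 15.9 × 1710^0.2138 = 15.9 × 4.912 ≈ 78.09

78.1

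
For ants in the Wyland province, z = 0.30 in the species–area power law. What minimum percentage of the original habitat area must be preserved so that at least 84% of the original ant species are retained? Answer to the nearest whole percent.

Need (A_new/A_old)^0.3 = 0.84, so A_new/A_old = 0.84^(1/0.3) = 0.84^3.333
ln(A_new/A_old) = ln 0.84 / 0.3 = -0.1744 / 0.3 = -0.5812
A_new/A_old = e^-0.5812 ≈ 0.5592

56%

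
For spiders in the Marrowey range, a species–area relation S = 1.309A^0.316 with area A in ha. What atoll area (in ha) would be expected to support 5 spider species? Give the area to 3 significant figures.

69.5 ha

5 = 1.309 × A^0.316  ⇒  A^0.316 = 5/1.309 = 3.82
ln A = ln(3.82) / 0.316 = 1.3402 / 0.316 = 4.2411
A = e^4.2411 ≈ 69.48 ha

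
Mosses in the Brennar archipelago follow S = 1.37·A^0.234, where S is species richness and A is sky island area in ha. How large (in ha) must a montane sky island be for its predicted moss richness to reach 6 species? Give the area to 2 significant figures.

550 ha

6 = 1.37 × A^0.234  ⇒  A^0.234 = 6/1.37 = 4.38
ln A = ln(4.38) / 0.234 = 1.4769 / 0.234 = 6.3117
A = e^6.3117 ≈ 551 ha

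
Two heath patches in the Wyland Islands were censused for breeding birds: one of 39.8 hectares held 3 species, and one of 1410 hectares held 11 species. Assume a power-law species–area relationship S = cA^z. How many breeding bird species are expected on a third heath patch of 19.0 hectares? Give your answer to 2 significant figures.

2.3

z = ln(11/3) / ln(1410/39.8) = 1.2993 / 3.5675 = 0.3642
c = 3 / 39.8^0.3642 = 3 / 3.825 = 0.7842
S₃ = 0.7842 × 19^0.3642 = 0.7842 × 2.922 ≈ 2.292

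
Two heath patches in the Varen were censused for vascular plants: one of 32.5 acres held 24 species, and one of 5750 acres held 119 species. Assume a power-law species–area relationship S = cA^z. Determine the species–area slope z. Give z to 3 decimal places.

Taking logs: ln S = ln c + z ln A, so z = (ln S₂ − ln S₁)/(ln A₂ − ln A₁).
z = ln(119/24) / ln(5750/32.5) = ln(4.958) / ln(176.9) = 1.6011 / 5.1757 = 0.3093

0.309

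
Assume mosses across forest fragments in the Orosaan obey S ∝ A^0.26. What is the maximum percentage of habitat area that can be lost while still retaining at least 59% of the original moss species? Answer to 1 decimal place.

Need (A_new/A_old)^0.26 = 0.59, so A_new/A_old = 0.59^(1/0.26) = 0.59^3.846
ln(A_new/A_old) = ln 0.59 / 0.26 = -0.5276 / 0.26 = -2.0294
A_new/A_old = e^-2.0294 ≈ 0.1314
Fraction that can be lost = 1 − 0.1314 = 0.8686

86.9%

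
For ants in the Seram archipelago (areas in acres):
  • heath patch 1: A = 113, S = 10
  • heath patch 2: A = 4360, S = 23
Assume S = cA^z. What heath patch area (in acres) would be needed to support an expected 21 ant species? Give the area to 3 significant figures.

2930 acres

z = ln(23/10) / ln(4360/113) = 0.8329 / 3.6528 = 0.2280
c = 10 / 113^0.2280 = 10 / 2.939 = 3.403
A = (21/3.403)^(1/0.2280) ⇒ ln A = ln(6.171)/0.2280 = 7.9813
A = e^7.9813 ≈ 2926 acres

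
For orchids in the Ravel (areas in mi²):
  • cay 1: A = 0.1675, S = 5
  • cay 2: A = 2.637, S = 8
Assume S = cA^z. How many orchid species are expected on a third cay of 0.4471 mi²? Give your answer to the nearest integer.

z = ln(8/5) / ln(2.637/0.1675) = 0.4700 / 2.7564 = 0.1705
c = 5 / 0.1675^0.1705 = 5 / 0.7374 = 6.781
S₃ = 6.781 × 0.4471^0.1705 = 6.781 × 0.8717 ≈ 5.911

6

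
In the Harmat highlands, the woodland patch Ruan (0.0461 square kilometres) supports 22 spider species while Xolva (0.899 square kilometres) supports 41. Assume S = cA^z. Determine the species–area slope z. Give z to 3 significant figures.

0.210

Taking logs: ln S = ln c + z ln A, so z = (ln S₂ − ln S₁)/(ln A₂ − ln A₁).
z = ln(41/22) / ln(0.899/0.0461) = ln(1.864) / ln(19.5) = 0.6225 / 2.9705 = 0.2096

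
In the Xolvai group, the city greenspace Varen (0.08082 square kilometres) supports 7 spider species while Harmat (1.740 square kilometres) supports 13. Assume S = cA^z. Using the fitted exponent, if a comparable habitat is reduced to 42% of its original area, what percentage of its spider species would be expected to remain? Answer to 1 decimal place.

z = ln(13/7) / ln(1.74/0.08082) = 0.6190 / 3.0694 = 0.2017
S_new/S_old = (A_new/A_old)^z = 0.42^0.2017 = exp(0.2017 × -0.8675) = 0.8395

83.9%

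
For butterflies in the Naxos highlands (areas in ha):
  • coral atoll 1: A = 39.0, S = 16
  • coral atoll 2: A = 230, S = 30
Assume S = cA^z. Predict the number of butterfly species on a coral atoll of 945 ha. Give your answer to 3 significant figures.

z = ln(30/16) / ln(230/39) = 0.6286 / 1.7745 = 0.3542
c = 16 / 39^0.3542 = 16 / 3.661 = 4.37
S₃ = 4.37 × 945^0.3542 = 4.37 × 11.32 ≈ 49.49

49.5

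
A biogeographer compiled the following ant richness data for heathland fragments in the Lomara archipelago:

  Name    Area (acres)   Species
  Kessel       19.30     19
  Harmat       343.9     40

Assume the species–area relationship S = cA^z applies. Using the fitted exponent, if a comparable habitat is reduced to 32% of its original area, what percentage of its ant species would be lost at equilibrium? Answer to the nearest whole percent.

26%

z = ln(40/19) / ln(343.9/19.3) = 0.7444 / 2.8802 = 0.2585
S_new/S_old = (A_new/A_old)^z = 0.32^0.2585 = exp(0.2585 × -1.1394) = 0.7449
Fraction lost = 1 − 0.7449 = 0.2551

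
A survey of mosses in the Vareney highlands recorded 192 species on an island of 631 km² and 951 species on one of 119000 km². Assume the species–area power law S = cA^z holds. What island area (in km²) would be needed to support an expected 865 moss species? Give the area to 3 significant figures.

z = ln(951/192) / ln(119000/631) = 1.6000 / 5.2396 = 0.3054
c = 192 / 631^0.3054 = 192 / 7.162 = 26.81
A = (865/26.81)^(1/0.3054) ⇒ ln A = ln(32.27)/0.3054 = 11.3765
A = e^11.3765 ≈ 87246 km²

87200 km²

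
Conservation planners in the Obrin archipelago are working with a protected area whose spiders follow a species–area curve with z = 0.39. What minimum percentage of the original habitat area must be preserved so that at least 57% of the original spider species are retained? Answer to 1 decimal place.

Need (A_new/A_old)^0.39 = 0.57, so A_new/A_old = 0.57^(1/0.39) = 0.57^2.564
ln(A_new/A_old) = ln 0.57 / 0.39 = -0.5621 / 0.39 = -1.4413
A_new/A_old = e^-1.4413 ≈ 0.2366

23.7%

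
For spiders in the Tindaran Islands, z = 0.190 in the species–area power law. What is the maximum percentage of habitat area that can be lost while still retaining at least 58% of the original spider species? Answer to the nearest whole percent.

Need (A_new/A_old)^0.19 = 0.58, so A_new/A_old = 0.58^(1/0.19) = 0.58^5.263
ln(A_new/A_old) = ln 0.58 / 0.19 = -0.5447 / 0.19 = -2.8670
A_new/A_old = e^-2.8670 ≈ 0.05687
Fraction that can be lost = 1 − 0.05687 = 0.9431

94%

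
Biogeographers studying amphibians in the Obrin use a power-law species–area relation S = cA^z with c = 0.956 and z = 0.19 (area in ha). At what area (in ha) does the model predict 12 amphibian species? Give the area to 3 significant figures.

12 = 0.956 × A^0.19  ⇒  A^0.19 = 12/0.956 = 12.55
ln A = ln(12.55) / 0.19 = 2.5299 / 0.19 = 13.3153
A = e^13.3153 ≈ 606393 ha

606000 ha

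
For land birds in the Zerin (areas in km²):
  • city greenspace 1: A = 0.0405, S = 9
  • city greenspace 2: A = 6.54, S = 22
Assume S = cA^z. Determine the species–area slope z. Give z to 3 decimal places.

0.176

Taking logs: ln S = ln c + z ln A, so z = (ln S₂ − ln S₁)/(ln A₂ − ln A₁).
z = ln(22/9) / ln(6.54/0.0405) = ln(2.444) / ln(161.5) = 0.8938 / 5.0844 = 0.1758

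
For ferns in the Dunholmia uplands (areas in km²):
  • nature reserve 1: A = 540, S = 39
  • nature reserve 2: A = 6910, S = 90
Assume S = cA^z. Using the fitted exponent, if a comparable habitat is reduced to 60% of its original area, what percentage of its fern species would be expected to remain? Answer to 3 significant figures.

z = ln(90/39) / ln(6910/540) = 0.8362 / 2.5492 = 0.3280
S_new/S_old = (A_new/A_old)^z = 0.6^0.3280 = exp(0.3280 × -0.5108) = 0.8457

84.6%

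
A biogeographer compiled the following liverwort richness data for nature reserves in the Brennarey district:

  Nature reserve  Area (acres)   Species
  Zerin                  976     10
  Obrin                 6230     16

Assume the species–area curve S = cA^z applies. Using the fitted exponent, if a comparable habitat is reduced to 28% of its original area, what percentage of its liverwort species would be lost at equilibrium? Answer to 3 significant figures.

z = ln(16/10) / ln(6230/976) = 0.4700 / 1.8537 = 0.2536
S_new/S_old = (A_new/A_old)^z = 0.28^0.2536 = exp(0.2536 × -1.2730) = 0.7241
Fraction lost = 1 − 0.7241 = 0.2759

27.6%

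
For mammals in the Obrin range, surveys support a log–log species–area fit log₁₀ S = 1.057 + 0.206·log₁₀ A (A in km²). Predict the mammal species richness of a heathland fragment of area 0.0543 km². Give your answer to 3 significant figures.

6.26

S = 11.4 × 0.0543^0.206 = 11.4 × 0.5487 ≈ 6.257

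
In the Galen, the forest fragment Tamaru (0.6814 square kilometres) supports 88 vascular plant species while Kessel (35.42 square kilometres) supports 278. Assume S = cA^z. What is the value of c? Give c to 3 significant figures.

98.4

z = ln(S₂/S₁) / ln(A₂/A₁) = ln(278/88) / ln(35.42/0.6814) = 1.1503 / 3.9509 = 0.2911
c = S₁ / A₁^z = 88 / 0.6814^0.2911 = 88 / 0.8943 = 98.4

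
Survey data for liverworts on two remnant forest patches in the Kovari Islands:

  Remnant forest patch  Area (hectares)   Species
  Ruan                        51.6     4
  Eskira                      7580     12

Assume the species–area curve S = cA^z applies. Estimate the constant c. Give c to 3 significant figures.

z = ln(S₂/S₁) / ln(A₂/A₁) = ln(12/4) / ln(7580/51.6) = 1.0986 / 4.9897 = 0.2202
c = S₁ / A₁^z = 4 / 51.6^0.2202 = 4 / 2.383 = 1.679

1.68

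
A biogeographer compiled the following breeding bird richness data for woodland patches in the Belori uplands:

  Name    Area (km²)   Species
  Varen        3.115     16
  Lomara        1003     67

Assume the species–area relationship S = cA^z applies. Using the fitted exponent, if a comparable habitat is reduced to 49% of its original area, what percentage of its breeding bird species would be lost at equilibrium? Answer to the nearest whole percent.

z = ln(67/16) / ln(1003/3.115) = 1.4321 / 5.7745 = 0.2480
S_new/S_old = (A_new/A_old)^z = 0.49^0.2480 = exp(0.2480 × -0.7133) = 0.8379
Fraction lost = 1 − 0.8379 = 0.1621

16%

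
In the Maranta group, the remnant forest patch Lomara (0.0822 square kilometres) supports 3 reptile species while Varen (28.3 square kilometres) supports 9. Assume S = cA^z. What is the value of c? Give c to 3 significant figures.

z = ln(S₂/S₁) / ln(A₂/A₁) = ln(9/3) / ln(28.3/0.0822) = 1.0986 / 5.8415 = 0.1881
c = S₁ / A₁^z = 3 / 0.0822^0.1881 = 3 / 0.6251 = 4.8

4.80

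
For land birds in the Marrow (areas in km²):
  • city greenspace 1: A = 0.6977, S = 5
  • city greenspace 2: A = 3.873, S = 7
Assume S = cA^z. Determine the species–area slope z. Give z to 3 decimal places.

0.196

Taking logs: ln S = ln c + z ln A, so z = (ln S₂ − ln S₁)/(ln A₂ − ln A₁).
z = ln(7/5) / ln(3.873/0.6977) = ln(1.4) / ln(5.551) = 0.3365 / 1.7140 = 0.1963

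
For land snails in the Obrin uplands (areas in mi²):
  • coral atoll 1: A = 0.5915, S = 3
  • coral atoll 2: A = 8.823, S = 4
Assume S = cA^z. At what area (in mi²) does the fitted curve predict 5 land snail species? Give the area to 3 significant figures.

z = ln(4/3) / ln(8.823/0.5915) = 0.2877 / 2.7025 = 0.1065
c = 3 / 0.5915^0.1065 = 3 / 0.9456 = 3.172
A = (5/3.172)^(1/0.1065) ⇒ ln A = ln(1.576)/0.1065 = 4.2735
A = e^4.2735 ≈ 71.78 mi²

71.8 mi²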